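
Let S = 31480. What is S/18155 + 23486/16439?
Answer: 188777610/59690009 ≈ 3.1626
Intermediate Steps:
S/18155 + 23486/16439 = 31480/18155 + 23486/16439 = 31480*(1/18155) + 23486*(1/16439) = 6296/3631 + 23486/16439 = 188777610/59690009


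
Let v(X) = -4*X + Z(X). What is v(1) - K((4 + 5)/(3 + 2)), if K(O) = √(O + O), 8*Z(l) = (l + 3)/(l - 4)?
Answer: -25/6 - 3*√10/5 ≈ -6.0640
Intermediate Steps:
Z(l) = (3 + l)/(8*(-4 + l)) (Z(l) = ((l + 3)/(l - 4))/8 = ((3 + l)/(-4 + l))/8 = (3 + l)/(8*(-4 + l)))
v(X) = -4*X + (3 + X)/(8*(-4 + X))
K(O) = √2*√O (K(O) = √(2*O) = √2*√O)
v(1) - K((4 + 5)/(3 + 2)) = (3 + 1 - 32*1*(-4 + 1))/(8*(-4 + 1)) - √2*√((4 + 5)/(3 + 2)) = (⅛)*(3 + 1 - 32*1*(-3))/(-3) - √2*√(9/5) = (⅛)*(-⅓)*(3 + 1 + 96) - √2*√(9*(⅕)) = (⅛)*(-⅓)*100 - √2*√(9/5) = -25/6 - √2*3*√5/5 = -25/6 - 3*√10/5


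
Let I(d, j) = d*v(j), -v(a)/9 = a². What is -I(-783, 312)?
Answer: -685983168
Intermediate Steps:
v(a) = -9*a²
I(d, j) = -9*d*j² (I(d, j) = d*(-9*j²) = -9*d*j²)
-I(-783, 312) = -(-9)*(-783)*312² = -(-9)*(-783)*97344 = -1*685983168 = -685983168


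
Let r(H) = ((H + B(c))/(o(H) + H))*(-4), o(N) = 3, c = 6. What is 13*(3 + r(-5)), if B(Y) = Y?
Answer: 65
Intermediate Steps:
r(H) = -4*(6 + H)/(3 + H) (r(H) = ((H + 6)/(3 + H))*(-4) = ((6 + H)/(3 + H))*(-4) = -4*(6 + H)/(3 + H))
13*(3 + r(-5)) = 13*(3 + 4*(-6 - 1*(-5))/(3 - 5)) = 13*(3 + 4*(-6 + 5)/(-2)) = 13*(3 + 4*(-½)*(-1)) = 13*(3 + 2) = 13*5 = 65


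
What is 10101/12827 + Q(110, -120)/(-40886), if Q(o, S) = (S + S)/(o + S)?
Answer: 206340819/262222361 ≈ 0.78689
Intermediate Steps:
Q(o, S) = 2*S/(S + o) (Q(o, S) = (2*S)/(S + o) = 2*S/(S + o))
10101/12827 + Q(110, -120)/(-40886) = 10101/12827 + (2*(-120)/(-120 + 110))/(-40886) = 10101*(1/12827) + (2*(-120)/(-10))*(-1/40886) = 10101/12827 + (2*(-120)*(-⅒))*(-1/40886) = 10101/12827 + 24*(-1/40886) = 10101/12827 - 12/20443 = 206340819/262222361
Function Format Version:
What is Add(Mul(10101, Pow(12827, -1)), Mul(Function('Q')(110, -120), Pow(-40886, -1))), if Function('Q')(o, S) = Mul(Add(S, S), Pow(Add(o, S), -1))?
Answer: Rational(206340819, 262222361) ≈ 0.78689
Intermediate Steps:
Function('Q')(o, S) = Mul(2, S, Pow(Add(S, o), -1)) (Function('Q')(o, S) = Mul(Mul(2, S), Pow(Add(S, o), -1)) = Mul(2, S, Pow(Add(S, o), -1)))
Add(Mul(10101, Pow(12827, -1)), Mul(Function('Q')(110, -120), Pow(-40886, -1))) = Add(Mul(10101, Pow(12827, -1)), Mul(Mul(2, -120, Pow(Add(-120, 110), -1)), Pow(-40886, -1))) = Add(Mul(10101, Rational(1, 12827)), Mul(Mul(2, -120, Pow(-10, -1)), Rational(-1, 40886))) = Add(Rational(10101, 12827), Mul(Mul(2, -120, Rational(-1, 10)), Rational(-1, 40886))) = Add(Rational(10101, 12827), Mul(24, Rational(-1, 40886))) = Add(Rational(10101, 12827), Rational(-12, 20443)) = Rational(206340819, 262222361)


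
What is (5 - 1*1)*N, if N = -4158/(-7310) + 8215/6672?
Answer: 43896913/6096540 ≈ 7.2003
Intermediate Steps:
N = 43896913/24386160 (N = -4158*(-1/7310) + 8215*(1/6672) = 2079/3655 + 8215/6672 = 43896913/24386160 ≈ 1.8001)
(5 - 1*1)*N = (5 - 1*1)*(43896913/24386160) = (5 - 1)*(43896913/24386160) = 4*(43896913/24386160) = 43896913/6096540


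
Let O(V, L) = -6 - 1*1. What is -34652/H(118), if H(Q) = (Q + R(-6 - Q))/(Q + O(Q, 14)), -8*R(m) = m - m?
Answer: -1923186/59 ≈ -32596.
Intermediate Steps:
O(V, L) = -7 (O(V, L) = -6 - 1 = -7)
R(m) = 0 (R(m) = -(m - m)/8 = -⅛*0 = 0)
H(Q) = Q/(-7 + Q) (H(Q) = (Q + 0)/(Q - 7) = Q/(-7 + Q))
-34652/H(118) = -34652/(118/(-7 + 118)) = -34652/(118/111) = -34652/(118*(1/111)) = -34652/118/111 = -34652*111/118 = -1923186/59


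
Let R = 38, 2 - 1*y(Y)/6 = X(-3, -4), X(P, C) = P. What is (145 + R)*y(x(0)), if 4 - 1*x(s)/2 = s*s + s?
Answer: 5490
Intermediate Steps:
x(s) = 8 - 2*s - 2*s² (x(s) = 8 - 2*(s*s + s) = 8 - 2*(s² + s) = 8 - 2*(s + s²) = 8 + (-2*s - 2*s²) = 8 - 2*s - 2*s²)
y(Y) = 30 (y(Y) = 12 - 6*(-3) = 12 + 18 = 30)
(145 + R)*y(x(0)) = (145 + 38)*30 = 183*30 = 5490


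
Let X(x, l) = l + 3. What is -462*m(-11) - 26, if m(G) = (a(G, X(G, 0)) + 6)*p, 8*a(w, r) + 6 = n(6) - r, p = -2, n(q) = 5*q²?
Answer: 50537/2 ≈ 25269.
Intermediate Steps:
X(x, l) = 3 + l
a(w, r) = 87/4 - r/8 (a(w, r) = -¾ + (5*6² - r)/8 = -¾ + (5*36 - r)/8 = -¾ + (180 - r)/8 = -¾ + (45/2 - r/8) = 87/4 - r/8)
m(G) = -219/4 (m(G) = ((87/4 - (3 + 0)/8) + 6)*(-2) = ((87/4 - ⅛*3) + 6)*(-2) = ((87/4 - 3/8) + 6)*(-2) = (171/8 + 6)*(-2) = (219/8)*(-2) = -219/4)
-462*m(-11) - 26 = -462*(-219/4) - 26 = 50589/2 - 26 = 50537/2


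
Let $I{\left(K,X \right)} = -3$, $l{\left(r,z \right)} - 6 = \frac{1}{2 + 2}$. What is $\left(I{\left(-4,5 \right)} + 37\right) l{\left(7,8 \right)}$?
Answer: $\frac{425}{2} \approx 212.5$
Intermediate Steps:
$l{\left(r,z \right)} = \frac{25}{4}$ ($l{\left(r,z \right)} = 6 + \frac{1}{2 + 2} = 6 + \frac{1}{4} = \frac{25}{4}$)
$\left(I{\left(-4,5 \right)} + 37\right) l{\left(7,8 \right)} = \left(-3 + 37\right) \frac{25}{4} = 34 \cdot \frac{25}{4} = \frac{425}{2}$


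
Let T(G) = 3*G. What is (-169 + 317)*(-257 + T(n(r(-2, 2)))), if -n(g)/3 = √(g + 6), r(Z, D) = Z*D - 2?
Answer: -38036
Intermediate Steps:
r(Z, D) = -2 + D*Z (r(Z, D) = D*Z - 2 = -2 + D*Z)
n(g) = -3*√(6 + g) (n(g) = -3*√(g + 6) = -3*√(6 + g))
(-169 + 317)*(-257 + T(n(r(-2, 2)))) = (-169 + 317)*(-257 + 3*(-3*√(6 + (-2 + 2*(-2))))) = 148*(-257 + 3*(-3*√(6 + (-2 - 4)))) = 148*(-257 + 3*(-3*√(6 - 6))) = 148*(-257 + 3*(-3*√0)) = 148*(-257 + 3*(-3*0)) = 148*(-257 + 3*0) = 148*(-257 + 0) = 148*(-257) = -38036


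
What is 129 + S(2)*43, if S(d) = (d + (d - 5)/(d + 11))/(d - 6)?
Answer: 5719/52 ≈ 109.98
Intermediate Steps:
S(d) = (d + (-5 + d)/(11 + d))/(-6 + d)
129 + S(2)*43 = 129 + ((-5 + 2**2 + 12*2)/(-66 + 2**2 + 5*2))*43 = 129 + ((-5 + 4 + 24)/(-66 + 4 + 10))*43 = 129 + (23/(-52))*43 = 129 - 1/52*23*43 = 129 - 23/52*43 = 129 - 989/52 = 5719/52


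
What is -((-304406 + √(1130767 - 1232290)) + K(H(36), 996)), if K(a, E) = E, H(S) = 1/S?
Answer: 303410 - I*√101523 ≈ 3.0341e+5 - 318.63*I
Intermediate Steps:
-((-304406 + √(1130767 - 1232290)) + K(H(36), 996)) = -((-304406 + √(1130767 - 1232290)) + 996) = -((-304406 + √(-101523)) + 996) = -((-304406 + I*√101523) + 996) = -(-303410 + I*√101523) = 303410 - I*√101523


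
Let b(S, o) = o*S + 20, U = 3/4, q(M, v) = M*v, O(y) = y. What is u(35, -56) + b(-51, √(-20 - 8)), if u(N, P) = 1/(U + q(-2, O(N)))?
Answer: 5536/277 - 102*I*√7 ≈ 19.986 - 269.87*I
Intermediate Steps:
U = ¾ (U = 3*(¼) = ¾ ≈ 0.75000)
u(N, P) = 1/(¾ - 2*N)
b(S, o) = 20 + S*o (b(S, o) = S*o + 20 = 20 + S*o)
u(35, -56) + b(-51, √(-20 - 8)) = -4/(-3 + 8*35) + (20 - 51*√(-20 - 8)) = -4/(-3 + 280) + (20 - 102*I*√7) = -4/277 + (20 - 102*I*√7) = 5536/277 - 102*I*√7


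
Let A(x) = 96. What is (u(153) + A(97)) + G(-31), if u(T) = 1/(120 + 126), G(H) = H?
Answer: 15991/246 ≈ 65.004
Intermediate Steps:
u(T) = 1/246
(u(153) + A(97)) + G(-31) = (1/246 + 96) - 31 = 23617/246 - 31 = 15991/246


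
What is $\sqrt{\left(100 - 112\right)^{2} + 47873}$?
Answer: $\sqrt{48017} \approx 219.13$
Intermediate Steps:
$\sqrt{\left(100 - 112\right)^{2} + 47873} = \sqrt{\left(-12\right)^{2} + 47873} = \sqrt{144 + 47873} = \sqrt{48017}$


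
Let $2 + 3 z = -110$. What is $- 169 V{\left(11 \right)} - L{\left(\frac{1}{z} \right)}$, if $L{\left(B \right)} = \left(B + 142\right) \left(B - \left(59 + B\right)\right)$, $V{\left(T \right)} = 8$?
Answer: $\frac{786735}{112} \approx 7024.4$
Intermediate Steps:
$z = - \frac{112}{3}$ ($z = - \frac{2}{3} + \frac{1}{3} \left(-110\right) = - \frac{2}{3} - \frac{110}{3} = - \frac{112}{3} \approx -37.333$)
$L{\left(B \right)} = -8378 - 59 B$ ($L{\left(B \right)} = \left(142 + B\right) \left(-59\right) = -8378 - 59 B$)
$- 169 V{\left(11 \right)} - L{\left(\frac{1}{z} \right)} = \left(-169\right) 8 - \left(-8378 - \frac{59}{- \frac{112}{3}}\right) = -1352 - \left(-8378 - - \frac{177}{112}\right) = -1352 - \left(-8378 + \frac{177}{112}\right) = -1352 - - \frac{938159}{112} = -1352 + \frac{938159}{112} = \frac{786735}{112}$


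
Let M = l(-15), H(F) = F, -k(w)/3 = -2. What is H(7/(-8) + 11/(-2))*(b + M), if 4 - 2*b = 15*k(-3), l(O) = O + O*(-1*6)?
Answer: -204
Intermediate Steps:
k(w) = 6 (k(w) = -3*(-2) = 6)
l(O) = -5*O (l(O) = O + O*(-6) = O - 6*O = -5*O)
M = 75 (M = -5*(-15) = 75)
b = -43 (b = 2 - 15*6/2 = 2 - ½*90 = 2 - 45 = -43)
H(7/(-8) + 11/(-2))*(b + M) = (7/(-8) + 11/(-2))*(-43 + 75) = (7*(-⅛) + 11*(-½))*32 = (-7/8 - 11/2)*32 = -51/8*32 = -204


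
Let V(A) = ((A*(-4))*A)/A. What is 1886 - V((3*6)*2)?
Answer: 2030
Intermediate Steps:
V(A) = -4*A (V(A) = ((-4*A)*A)/A = (-4*A²)/A = -4*A)
1886 - V((3*6)*2) = 1886 - (-4)*(3*6)*2 = 1886 - (-4)*18*2 = 1886 - (-4)*36 = 1886 - 1*(-144) = 1886 + 144 = 2030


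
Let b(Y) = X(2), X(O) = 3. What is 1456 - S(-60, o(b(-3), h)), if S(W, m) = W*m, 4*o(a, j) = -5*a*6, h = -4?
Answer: 106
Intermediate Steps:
b(Y) = 3
o(a, j) = -15*a/2 (o(a, j) = (-5*a*6)/4 = (-30*a)/4 = -15*a/2)
1456 - S(-60, o(b(-3), h)) = 1456 - (-60)*(-15/2*3) = 1456 - (-60)*(-45)/2 = 1456 - 1*1350 = 1456 - 1350 = 106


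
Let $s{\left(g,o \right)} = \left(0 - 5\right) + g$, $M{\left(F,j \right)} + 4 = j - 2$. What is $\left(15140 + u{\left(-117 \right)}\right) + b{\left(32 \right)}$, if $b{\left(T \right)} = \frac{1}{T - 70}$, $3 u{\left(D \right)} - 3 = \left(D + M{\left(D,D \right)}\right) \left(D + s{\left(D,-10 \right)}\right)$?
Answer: $\frac{1301917}{38} \approx 34261.0$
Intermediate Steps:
$M{\left(F,j \right)} = -6 + j$ ($M{\left(F,j \right)} = -4 + \left(j - 2\right) = -4 + \left(-2 + j\right) = -6 + j$)
$s{\left(g,o \right)} = -5 + g$
$u{\left(D \right)} = 1 + \frac{\left(-6 + 2 D\right) \left(-5 + 2 D\right)}{3}$ ($u{\left(D \right)} = 1 + \frac{\left(D + \left(-6 + D\right)\right) \left(D + \left(-5 + D\right)\right)}{3} = 1 + \frac{\left(-6 + 2 D\right) \left(-5 + 2 D\right)}{3}$)
$b{\left(T \right)} = \frac{1}{-70 + T}$
$\left(15140 + u{\left(-117 \right)}\right) + b{\left(32 \right)} = \left(15140 + \left(11 - -858 + \frac{4 \left(-117\right)^{2}}{3}\right)\right) + \frac{1}{-70 + 32} = \left(15140 + \left(11 + 858 + \frac{4}{3} \cdot 13689\right)\right) + \frac{1}{-38} = \left(15140 + \left(11 + 858 + 18252\right)\right) - \frac{1}{38} = \left(15140 + 19121\right) - \frac{1}{38} = 34261 - \frac{1}{38} = \frac{1301917}{38}$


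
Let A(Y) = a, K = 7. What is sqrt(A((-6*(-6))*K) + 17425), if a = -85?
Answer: 34*sqrt(15) ≈ 131.68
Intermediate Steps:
A(Y) = -85
sqrt(A((-6*(-6))*K) + 17425) = sqrt(-85 + 17425) = sqrt(17340) = 34*sqrt(15)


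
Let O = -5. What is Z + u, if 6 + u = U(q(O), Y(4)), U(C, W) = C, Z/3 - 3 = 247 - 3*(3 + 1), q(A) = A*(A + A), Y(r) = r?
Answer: 758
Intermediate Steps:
q(A) = 2*A**2 (q(A) = A*(2*A) = 2*A**2)
Z = 714 (Z = 9 + 3*(247 - 3*(3 + 1)) = 9 + 3*(247 - 3*4) = 9 + 3*(247 - 1*12) = 9 + 3*(247 - 12) = 9 + 3*235 = 9 + 705 = 714)
u = 44 (u = -6 + 2*(-5)**2 = -6 + 2*25 = -6 + 50 = 44)
Z + u = 714 + 44 = 758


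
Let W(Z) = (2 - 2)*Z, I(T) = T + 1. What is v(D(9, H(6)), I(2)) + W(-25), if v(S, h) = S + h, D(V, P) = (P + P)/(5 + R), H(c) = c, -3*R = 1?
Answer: 39/7 ≈ 5.5714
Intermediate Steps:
R = -1/3 (R = -1/3*1 = -1/3 ≈ -0.33333)
D(V, P) = 3*P/7 (D(V, P) = (P + P)/(5 - 1/3) = (2*P)/(14/3) = (2*P)*(3/14) = 3*P/7)
I(T) = 1 + T
W(Z) = 0 (W(Z) = 0*Z = 0)
v(D(9, H(6)), I(2)) + W(-25) = ((3/7)*6 + (1 + 2)) + 0 = (18/7 + 3) + 0 = 39/7 + 0 = 39/7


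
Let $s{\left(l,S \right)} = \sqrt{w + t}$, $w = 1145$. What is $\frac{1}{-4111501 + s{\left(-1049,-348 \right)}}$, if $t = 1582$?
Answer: $- \frac{4111501}{16904440470274} - \frac{3 \sqrt{303}}{16904440470274} \approx -2.4322 \cdot 10^{-7}$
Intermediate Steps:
$s{\left(l,S \right)} = 3 \sqrt{303}$ ($s{\left(l,S \right)} = \sqrt{1145 + 1582} = \sqrt{2727} = 3 \sqrt{303}$)
$\frac{1}{-4111501 + s{\left(-1049,-348 \right)}} = \frac{1}{-4111501 + 3 \sqrt{303}}$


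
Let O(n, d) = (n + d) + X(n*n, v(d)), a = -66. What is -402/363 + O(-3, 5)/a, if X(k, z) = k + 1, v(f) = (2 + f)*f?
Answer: -156/121 ≈ -1.2893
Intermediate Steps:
v(f) = f*(2 + f)
X(k, z) = 1 + k
O(n, d) = 1 + d + n + n² (O(n, d) = (n + d) + (1 + n*n) = (d + n) + (1 + n²) = 1 + d + n + n²)
-402/363 + O(-3, 5)/a = -402/363 + (1 + 5 - 3 + (-3)²)/(-66) = -402*1/363 + (1 + 5 - 3 + 9)*(-1/66) = -134/121 + 12*(-1/66) = -134/121 - 2/11 = -156/121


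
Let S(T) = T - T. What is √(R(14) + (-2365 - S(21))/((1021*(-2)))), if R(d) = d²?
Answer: 3*√91344786/2042 ≈ 14.041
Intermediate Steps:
S(T) = 0
√(R(14) + (-2365 - S(21))/((1021*(-2)))) = √(14² + (-2365 - 1*0)/((1021*(-2)))) = √(196 + (-2365 + 0)/(-2042)) = √(196 - 2365*(-1/2042)) = √(196 + 2365/2042) = √(402597/2042) = 3*√91344786/2042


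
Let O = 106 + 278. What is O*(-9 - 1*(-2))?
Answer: -2688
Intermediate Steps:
O = 384
O*(-9 - 1*(-2)) = 384*(-9 - 1*(-2)) = 384*(-9 + 2) = 384*(-7) = -2688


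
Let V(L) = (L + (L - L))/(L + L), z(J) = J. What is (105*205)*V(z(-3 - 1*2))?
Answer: 21525/2 ≈ 10763.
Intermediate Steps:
V(L) = ½ (V(L) = (L + 0)/((2*L)) = L*(1/(2*L)) = ½)
(105*205)*V(z(-3 - 1*2)) = (105*205)*(½) = 21525*(½) = 21525/2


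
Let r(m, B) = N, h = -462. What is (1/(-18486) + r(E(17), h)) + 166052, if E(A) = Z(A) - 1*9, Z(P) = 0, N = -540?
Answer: 3059654831/18486 ≈ 1.6551e+5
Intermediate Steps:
E(A) = -9 (E(A) = 0 - 1*9 = 0 - 9 = -9)
r(m, B) = -540
(1/(-18486) + r(E(17), h)) + 166052 = (1/(-18486) - 540) + 166052 = (-1/18486 - 540) + 166052 = -9982441/18486 + 166052 = 3059654831/18486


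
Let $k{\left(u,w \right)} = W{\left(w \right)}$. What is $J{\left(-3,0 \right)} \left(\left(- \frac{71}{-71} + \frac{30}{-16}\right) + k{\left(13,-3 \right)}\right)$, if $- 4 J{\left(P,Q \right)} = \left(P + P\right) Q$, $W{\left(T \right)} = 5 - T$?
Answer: $0$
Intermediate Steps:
$k{\left(u,w \right)} = 5 - w$
$J{\left(P,Q \right)} = - \frac{P Q}{2}$ ($J{\left(P,Q \right)} = - \frac{\left(P + P\right) Q}{4} = - \frac{2 P Q}{4} = - \frac{P Q}{2}$)
$J{\left(-3,0 \right)} \left(\left(- \frac{71}{-71} + \frac{30}{-16}\right) + k{\left(13,-3 \right)}\right) = \left(- \frac{1}{2}\right) \left(-3\right) 0 \left(\left(- \frac{71}{-71} + \frac{30}{-16}\right) + \left(5 - -3\right)\right) = 0 \left(\left(\left(-71\right) \left(- \frac{1}{71}\right) + 30 \left(- \frac{1}{16}\right)\right) + \left(5 + 3\right)\right) = 0 \left(\left(1 - \frac{15}{8}\right) + 8\right) = 0 \left(- \frac{7}{8} + 8\right) = 0 \cdot \frac{57}{8} = 0$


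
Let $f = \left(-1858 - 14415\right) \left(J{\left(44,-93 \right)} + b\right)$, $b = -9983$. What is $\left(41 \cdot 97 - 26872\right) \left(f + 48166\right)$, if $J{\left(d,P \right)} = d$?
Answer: $-3704079320135$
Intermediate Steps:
$f = 161737347$ ($f = \left(-1858 - 14415\right) \left(44 - 9983\right) = \left(-16273\right) \left(-9939\right) = 161737347$)
$\left(41 \cdot 97 - 26872\right) \left(f + 48166\right) = \left(41 \cdot 97 - 26872\right) \left(161737347 + 48166\right) = \left(3977 - 26872\right) 161785513 = \left(-22895\right) 161785513 = -3704079320135$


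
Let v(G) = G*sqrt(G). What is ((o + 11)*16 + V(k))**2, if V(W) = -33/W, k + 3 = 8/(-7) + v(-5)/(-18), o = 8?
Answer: 4*(866340720*sqrt(5) + 6488192929*I)/(36540*sqrt(5) + 266359*I) ≈ 97212.0 + 728.34*I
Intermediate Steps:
v(G) = G**(3/2)
k = -29/7 + 5*I*sqrt(5)/18 (k = -3 + (8/(-7) + (-5)**(3/2)/(-18)) = -3 + (8*(-1/7) - 5*I*sqrt(5)*(-1/18)) = -3 + (-8/7 + 5*I*sqrt(5)/18) = -29/7 + 5*I*sqrt(5)/18 ≈ -4.1429 + 0.62113*I)
((o + 11)*16 + V(k))**2 = ((8 + 11)*16 - 33/(-29/7 + 5*I*sqrt(5)/18))**2 = (19*16 - 33/(-29/7 + 5*I*sqrt(5)/18))**2 = (304 - 33/(-29/7 + 5*I*sqrt(5)/18))**2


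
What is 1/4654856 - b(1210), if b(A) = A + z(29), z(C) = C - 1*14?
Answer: -5702198599/4654856 ≈ -1225.0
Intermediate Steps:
z(C) = -14 + C (z(C) = C - 14 = -14 + C)
b(A) = 15 + A (b(A) = A + (-14 + 29) = A + 15 = 15 + A)
1/4654856 - b(1210) = 1/4654856 - (15 + 1210) = 1/4654856 - 1*1225 = 1/4654856 - 1225 = -5702198599/4654856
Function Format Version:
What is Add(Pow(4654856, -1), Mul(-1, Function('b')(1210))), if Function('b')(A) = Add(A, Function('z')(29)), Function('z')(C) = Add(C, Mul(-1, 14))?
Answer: Rational(-5702198599, 4654856) ≈ -1225.0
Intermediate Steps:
Function('z')(C) = Add(-14, C) (Function('z')(C) = Add(C, -14) = Add(-14, C))
Function('b')(A) = Add(15, A) (Function('b')(A) = Add(A, Add(-14, 29)) = Add(A, 15) = Add(15, A))
Add(Pow(4654856, -1), Mul(-1, Function('b')(1210))) = Add(Pow(4654856, -1), Mul(-1, Add(15, 1210))) = Add(Rational(1, 4654856), Mul(-1, 1225)) = Add(Rational(1, 4654856), -1225) = Rational(-5702198599, 4654856)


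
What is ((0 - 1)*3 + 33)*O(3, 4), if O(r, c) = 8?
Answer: 240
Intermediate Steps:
((0 - 1)*3 + 33)*O(3, 4) = ((0 - 1)*3 + 33)*8 = (-1*3 + 33)*8 = (-3 + 33)*8 = 30*8 = 240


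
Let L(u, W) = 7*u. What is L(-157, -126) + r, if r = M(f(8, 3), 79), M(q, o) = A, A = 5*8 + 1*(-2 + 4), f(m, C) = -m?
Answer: -1057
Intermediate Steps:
A = 42 (A = 40 + 1*2 = 40 + 2 = 42)
M(q, o) = 42
r = 42
L(-157, -126) + r = 7*(-157) + 42 = -1099 + 42 = -1057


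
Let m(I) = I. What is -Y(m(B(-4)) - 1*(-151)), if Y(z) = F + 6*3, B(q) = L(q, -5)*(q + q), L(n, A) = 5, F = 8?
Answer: -26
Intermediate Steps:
B(q) = 10*q (B(q) = 5*(q + q) = 5*(2*q) = 10*q)
Y(z) = 26 (Y(z) = 8 + 6*3 = 8 + 18 = 26)
-Y(m(B(-4)) - 1*(-151)) = -1*26 = -26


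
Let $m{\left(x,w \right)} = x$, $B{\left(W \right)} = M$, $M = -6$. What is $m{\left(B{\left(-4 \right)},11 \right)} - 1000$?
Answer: $-1006$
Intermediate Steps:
$B{\left(W \right)} = -6$
$m{\left(B{\left(-4 \right)},11 \right)} - 1000 = -6 - 1000 = -1006$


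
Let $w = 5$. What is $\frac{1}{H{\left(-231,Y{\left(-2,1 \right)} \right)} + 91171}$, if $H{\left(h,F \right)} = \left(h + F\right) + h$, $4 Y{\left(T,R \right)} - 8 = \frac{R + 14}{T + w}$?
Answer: $\frac{4}{362849} \approx 1.1024 \cdot 10^{-5}$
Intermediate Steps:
$Y{\left(T,R \right)} = 2 + \frac{14 + R}{4 \left(5 + T\right)}$ ($Y{\left(T,R \right)} = 2 + \frac{\left(R + 14\right) \frac{1}{T + 5}}{4} = 2 + \frac{\left(14 + R\right) \frac{1}{5 + T}}{4} = 2 + \frac{\frac{1}{5 + T} \left(14 + R\right)}{4} = 2 + \frac{14 + R}{4 \left(5 + T\right)}$)
$H{\left(h,F \right)} = F + 2 h$ ($H{\left(h,F \right)} = \left(F + h\right) + h = F + 2 h$)
$\frac{1}{H{\left(-231,Y{\left(-2,1 \right)} \right)} + 91171} = \frac{1}{\left(\frac{54 + 1 + 8 \left(-2\right)}{4 \left(5 - 2\right)} + 2 \left(-231\right)\right) + 91171} = \frac{1}{\left(\frac{54 + 1 - 16}{4 \cdot 3} - 462\right) + 91171} = \frac{1}{\left(\frac{1}{4} \cdot \frac{1}{3} \cdot 39 - 462\right) + 91171} = \frac{1}{\left(\frac{13}{4} - 462\right) + 91171} = \frac{1}{- \frac{1835}{4} + 91171} = \frac{1}{\frac{362849}{4}} = \frac{4}{362849}$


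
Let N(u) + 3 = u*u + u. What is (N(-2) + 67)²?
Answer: 4356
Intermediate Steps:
N(u) = -3 + u + u² (N(u) = -3 + (u*u + u) = -3 + (u² + u) = -3 + (u + u²) = -3 + u + u²)
(N(-2) + 67)² = ((-3 - 2 + (-2)²) + 67)² = ((-3 - 2 + 4) + 67)² = (-1 + 67)² = 66² = 4356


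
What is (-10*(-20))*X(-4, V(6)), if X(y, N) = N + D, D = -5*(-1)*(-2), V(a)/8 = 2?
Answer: 1200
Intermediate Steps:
V(a) = 16 (V(a) = 8*2 = 16)
D = -10 (D = 5*(-2) = -10)
X(y, N) = -10 + N (X(y, N) = N - 10 = -10 + N)
(-10*(-20))*X(-4, V(6)) = (-10*(-20))*(-10 + 16) = 200*6 = 1200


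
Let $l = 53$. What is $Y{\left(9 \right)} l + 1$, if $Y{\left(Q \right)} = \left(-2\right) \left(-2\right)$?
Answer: $213$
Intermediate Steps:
$Y{\left(Q \right)} = 4$
$Y{\left(9 \right)} l + 1 = 4 \cdot 53 + 1 = 212 + 1 = 213$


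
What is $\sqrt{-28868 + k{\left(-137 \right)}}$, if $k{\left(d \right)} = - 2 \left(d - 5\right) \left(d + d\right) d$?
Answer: $2 \sqrt{2657981} \approx 3260.7$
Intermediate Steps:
$k{\left(d \right)} = - 4 d^{2} \left(-5 + d\right)$ ($k{\left(d \right)} = - 2 \left(-5 + d\right) 2 d d = - 2 \cdot 2 d \left(-5 + d\right) d = - 4 d \left(-5 + d\right) d = - 4 d^{2} \left(-5 + d\right)$)
$\sqrt{-28868 + k{\left(-137 \right)}} = \sqrt{-28868 + 4 \left(-137\right)^{2} \left(5 - -137\right)} = \sqrt{-28868 + 4 \cdot 18769 \left(5 + 137\right)} = \sqrt{-28868 + 4 \cdot 18769 \cdot 142} = \sqrt{-28868 + 10660792} = \sqrt{10631924} = 2 \sqrt{2657981}$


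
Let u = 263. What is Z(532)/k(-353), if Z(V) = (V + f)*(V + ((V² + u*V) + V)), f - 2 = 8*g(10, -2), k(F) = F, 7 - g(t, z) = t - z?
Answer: -209457976/353 ≈ -5.9337e+5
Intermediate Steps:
g(t, z) = 7 + z - t (g(t, z) = 7 - (t - z) = 7 + (z - t) = 7 + z - t)
f = -38 (f = 2 + 8*(7 - 2 - 1*10) = 2 + 8*(7 - 2 - 10) = 2 + 8*(-5) = 2 - 40 = -38)
Z(V) = (-38 + V)*(V² + 265*V) (Z(V) = (V - 38)*(V + ((V² + 263*V) + V)) = (-38 + V)*(V + (V² + 264*V)) = (-38 + V)*(V² + 265*V))
Z(532)/k(-353) = (532*(-10070 + 532² + 227*532))/(-353) = (532*(-10070 + 283024 + 120764))*(-1/353) = (532*393718)*(-1/353) = 209457976*(-1/353) = -209457976/353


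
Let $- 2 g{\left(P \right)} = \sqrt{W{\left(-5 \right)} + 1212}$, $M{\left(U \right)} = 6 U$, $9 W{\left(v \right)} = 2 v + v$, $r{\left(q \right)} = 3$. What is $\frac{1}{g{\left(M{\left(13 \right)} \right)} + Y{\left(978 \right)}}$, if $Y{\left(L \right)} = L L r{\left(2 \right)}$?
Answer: $\frac{34433424}{98805057360017} + \frac{2 \sqrt{10893}}{98805057360017} \approx 3.485 \cdot 10^{-7}$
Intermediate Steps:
$W{\left(v \right)} = \frac{v}{3}$ ($W{\left(v \right)} = \frac{2 v + v}{9} = \frac{3 v}{9} = \frac{v}{3}$)
$Y{\left(L \right)} = 3 L^{2}$ ($Y{\left(L \right)} = L L 3 = L^{2} \cdot 3 = 3 L^{2}$)
$g{\left(P \right)} = - \frac{\sqrt{10893}}{6}$ ($g{\left(P \right)} = - \frac{\sqrt{\frac{1}{3} \left(-5\right) + 1212}}{2} = - \frac{\sqrt{- \frac{5}{3} + 1212}}{2} = - \frac{\sqrt{\frac{3631}{3}}}{2} = - \frac{\frac{1}{3} \sqrt{10893}}{2} = - \frac{\sqrt{10893}}{6}$)
$\frac{1}{g{\left(M{\left(13 \right)} \right)} + Y{\left(978 \right)}} = \frac{1}{- \frac{\sqrt{10893}}{6} + 3 \cdot 978^{2}} = \frac{1}{- \frac{\sqrt{10893}}{6} + 3 \cdot 956484} = \frac{1}{- \frac{\sqrt{10893}}{6} + 2869452} = \frac{1}{2869452 - \frac{\sqrt{10893}}{6}}$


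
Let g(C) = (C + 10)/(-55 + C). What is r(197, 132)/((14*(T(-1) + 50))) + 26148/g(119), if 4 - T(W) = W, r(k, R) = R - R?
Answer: 557824/43 ≈ 12973.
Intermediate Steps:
r(k, R) = 0
T(W) = 4 - W
g(C) = (10 + C)/(-55 + C)
r(197, 132)/((14*(T(-1) + 50))) + 26148/g(119) = 0/((14*((4 - 1*(-1)) + 50))) + 26148/(((10 + 119)/(-55 + 119))) = 0/((14*((4 + 1) + 50))) + 26148/((129/64)) = 0/((14*(5 + 50))) + 26148/(((1/64)*129)) = 0/((14*55)) + 26148/(129/64) = 0/770 + 26148*(64/129) = 0*(1/770) + 557824/43 = 0 + 557824/43 = 557824/43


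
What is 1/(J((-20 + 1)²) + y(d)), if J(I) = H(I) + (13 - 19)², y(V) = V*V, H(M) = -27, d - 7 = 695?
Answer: 1/492813 ≈ 2.0292e-6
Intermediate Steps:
d = 702 (d = 7 + 695 = 702)
y(V) = V²
J(I) = 9 (J(I) = -27 + (13 - 19)² = -27 + (-6)² = -27 + 36 = 9)
1/(J((-20 + 1)²) + y(d)) = 1/(9 + 702²) = 1/(9 + 492804) = 1/492813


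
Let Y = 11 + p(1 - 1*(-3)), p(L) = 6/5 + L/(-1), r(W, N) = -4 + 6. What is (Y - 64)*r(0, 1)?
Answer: -558/5 ≈ -111.60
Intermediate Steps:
r(W, N) = 2
p(L) = 6/5 - L (p(L) = 6*(⅕) + L*(-1) = 6/5 - L)
Y = 41/5 (Y = 11 + (6/5 - (1 - 1*(-3))) = 11 + (6/5 - (1 + 3)) = 11 + (6/5 - 1*4) = 11 + (6/5 - 4) = 11 - 14/5 = 41/5 ≈ 8.2000)
(Y - 64)*r(0, 1) = (41/5 - 64)*2 = -279/5*2 = -558/5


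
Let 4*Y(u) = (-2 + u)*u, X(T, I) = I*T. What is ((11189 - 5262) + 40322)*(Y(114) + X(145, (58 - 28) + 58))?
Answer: 737764048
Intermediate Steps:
Y(u) = u*(-2 + u)/4 (Y(u) = ((-2 + u)*u)/4 = (u*(-2 + u))/4 = u*(-2 + u)/4)
((11189 - 5262) + 40322)*(Y(114) + X(145, (58 - 28) + 58)) = ((11189 - 5262) + 40322)*((¼)*114*(-2 + 114) + ((58 - 28) + 58)*145) = (5927 + 40322)*((¼)*114*112 + (30 + 58)*145) = 46249*(3192 + 88*145) = 46249*(3192 + 12760) = 46249*15952 = 737764048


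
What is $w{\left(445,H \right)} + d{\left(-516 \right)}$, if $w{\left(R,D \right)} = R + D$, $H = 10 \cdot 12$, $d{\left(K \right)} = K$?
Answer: $49$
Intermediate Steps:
$H = 120$
$w{\left(R,D \right)} = D + R$
$w{\left(445,H \right)} + d{\left(-516 \right)} = \left(120 + 445\right) - 516 = 565 - 516 = 49$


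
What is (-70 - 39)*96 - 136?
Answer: -10600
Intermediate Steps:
(-70 - 39)*96 - 136 = -109*96 - 136 = -10464 - 136 = -10600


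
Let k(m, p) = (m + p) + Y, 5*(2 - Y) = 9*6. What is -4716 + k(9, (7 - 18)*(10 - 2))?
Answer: -24019/5 ≈ -4803.8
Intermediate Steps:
Y = -44/5 (Y = 2 - 9*6/5 = 2 - 1/5*54 = 2 - 54/5 = -44/5 ≈ -8.8000)
k(m, p) = -44/5 + m + p (k(m, p) = (m + p) - 44/5 = -44/5 + m + p)
-4716 + k(9, (7 - 18)*(10 - 2)) = -4716 + (-44/5 + 9 + (7 - 18)*(10 - 2)) = -4716 + (-44/5 + 9 - 11*8) = -4716 + (-44/5 + 9 - 88) = -4716 - 439/5 = -24019/5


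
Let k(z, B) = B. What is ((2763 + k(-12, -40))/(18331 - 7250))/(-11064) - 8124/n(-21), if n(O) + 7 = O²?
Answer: -71143219757/3800605704 ≈ -18.719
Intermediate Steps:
n(O) = -7 + O²
((2763 + k(-12, -40))/(18331 - 7250))/(-11064) - 8124/n(-21) = ((2763 - 40)/(18331 - 7250))/(-11064) - 8124/(-7 + (-21)²) = (2723/11081)*(-1/11064) - 8124/(-7 + 441) = (2723*(1/11081))*(-1/11064) - 8124/434 = (389/1583)*(-1/11064) - 8124*1/434 = -389/17514312 - 4062/217 = -71143219757/3800605704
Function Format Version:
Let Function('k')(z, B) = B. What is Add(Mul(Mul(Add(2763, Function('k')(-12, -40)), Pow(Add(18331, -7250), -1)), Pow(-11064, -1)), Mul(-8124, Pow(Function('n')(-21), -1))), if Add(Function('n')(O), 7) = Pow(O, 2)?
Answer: Rational(-71143219757, 3800605704) ≈ -18.719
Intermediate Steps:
Function('n')(O) = Add(-7, Pow(O, 2))
Add(Mul(Mul(Add(2763, Function('k')(-12, -40)), Pow(Add(18331, -7250), -1)), Pow(-11064, -1)), Mul(-8124, Pow(Function('n')(-21), -1))) = Add(Mul(Mul(Add(2763, -40), Pow(Add(18331, -7250), -1)), Pow(-11064, -1)), Mul(-8124, Pow(Add(-7, Pow(-21, 2)), -1))) = Add(Mul(Mul(2723, Pow(11081, -1)), Rational(-1, 11064)), Mul(-8124, Pow(Add(-7, 441), -1))) = Add(Mul(Mul(2723, Rational(1, 11081)), Rational(-1, 11064)), Mul(-8124, Pow(434, -1))) = Add(Mul(Rational(389, 1583), Rational(-1, 11064)), Mul(-8124, Rational(1, 434))) = Add(Rational(-389, 17514312), Rational(-4062, 217)) = Rational(-71143219757, 3800605704)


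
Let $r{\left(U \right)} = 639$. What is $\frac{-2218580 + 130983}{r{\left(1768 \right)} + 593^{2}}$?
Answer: $- \frac{2087597}{352288} \approx -5.9258$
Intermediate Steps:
$\frac{-2218580 + 130983}{r{\left(1768 \right)} + 593^{2}} = \frac{-2218580 + 130983}{639 + 593^{2}} = - \frac{2087597}{639 + 351649} = - \frac{2087597}{352288}$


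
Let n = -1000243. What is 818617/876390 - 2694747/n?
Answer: 3180465247261/876602962770 ≈ 3.6282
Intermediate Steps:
818617/876390 - 2694747/n = 818617/876390 - 2694747/(-1000243) = 818617*(1/876390) - 2694747*(-1/1000243) = 818617/876390 + 2694747/1000243 = 3180465247261/876602962770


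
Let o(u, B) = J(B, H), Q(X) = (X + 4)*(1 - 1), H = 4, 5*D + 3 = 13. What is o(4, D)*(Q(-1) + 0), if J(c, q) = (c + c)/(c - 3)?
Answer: 0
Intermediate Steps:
D = 2 (D = -3/5 + (1/5)*13 = -3/5 + 13/5 = 2)
Q(X) = 0 (Q(X) = (4 + X)*0 = 0)
J(c, q) = 2*c/(-3 + c) (J(c, q) = (2*c)/(-3 + c) = 2*c/(-3 + c))
o(u, B) = 2*B/(-3 + B)
o(4, D)*(Q(-1) + 0) = (2*2/(-3 + 2))*(0 + 0) = (2*2/(-1))*0 = (2*2*(-1))*0 = -4*0 = 0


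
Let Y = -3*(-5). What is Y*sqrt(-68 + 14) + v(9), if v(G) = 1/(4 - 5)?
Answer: -1 + 45*I*sqrt(6) ≈ -1.0 + 110.23*I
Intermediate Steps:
v(G) = -1 (v(G) = 1/(-1) = -1)
Y = 15
Y*sqrt(-68 + 14) + v(9) = 15*sqrt(-68 + 14) - 1 = 15*sqrt(-54) - 1 = 15*(3*I*sqrt(6)) - 1 = 45*I*sqrt(6) - 1 = -1 + 45*I*sqrt(6)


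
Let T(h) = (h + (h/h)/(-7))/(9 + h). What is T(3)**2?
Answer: 25/441 ≈ 0.056689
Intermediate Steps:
T(h) = (-1/7 + h)/(9 + h) (T(h) = (h + 1*(-1/7))/(9 + h) = (h - 1/7)/(9 + h) = (-1/7 + h)/(9 + h))
T(3)**2 = ((-1/7 + 3)/(9 + 3))**2 = ((20/7)/12)**2 = ((1/12)*(20/7))**2 = (5/21)**2 = 25/441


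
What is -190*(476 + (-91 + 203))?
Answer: -111720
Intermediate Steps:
-190*(476 + (-91 + 203)) = -190*(476 + 112) = -190*588 = -111720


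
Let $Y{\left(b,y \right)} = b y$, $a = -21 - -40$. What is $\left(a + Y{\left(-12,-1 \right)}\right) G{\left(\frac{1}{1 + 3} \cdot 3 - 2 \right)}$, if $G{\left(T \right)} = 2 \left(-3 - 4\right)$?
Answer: $-434$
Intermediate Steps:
$a = 19$ ($a = -21 + 40 = 19$)
$G{\left(T \right)} = -14$ ($G{\left(T \right)} = 2 \left(-7\right) = -14$)
$\left(a + Y{\left(-12,-1 \right)}\right) G{\left(\frac{1}{1 + 3} \cdot 3 - 2 \right)} = \left(19 - -12\right) \left(-14\right) = \left(19 + 12\right) \left(-14\right) = 31 \left(-14\right) = -434$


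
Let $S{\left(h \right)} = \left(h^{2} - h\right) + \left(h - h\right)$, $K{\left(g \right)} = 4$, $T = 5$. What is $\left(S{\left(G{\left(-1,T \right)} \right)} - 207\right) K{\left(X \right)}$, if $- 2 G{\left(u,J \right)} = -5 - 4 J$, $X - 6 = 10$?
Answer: $-253$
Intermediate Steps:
$X = 16$ ($X = 6 + 10 = 16$)
$G{\left(u,J \right)} = \frac{5}{2} + 2 J$ ($G{\left(u,J \right)} = - \frac{-5 - 4 J}{2} = \frac{5}{2} + 2 J$)
$S{\left(h \right)} = h^{2} - h$ ($S{\left(h \right)} = \left(h^{2} - h\right) + 0 = h^{2} - h$)
$\left(S{\left(G{\left(-1,T \right)} \right)} - 207\right) K{\left(X \right)} = \left(\left(\frac{5}{2} + 2 \cdot 5\right) \left(-1 + \left(\frac{5}{2} + 2 \cdot 5\right)\right) - 207\right) 4 = \left(\left(\frac{5}{2} + 10\right) \left(-1 + \left(\frac{5}{2} + 10\right)\right) - 207\right) 4 = \left(\frac{25 \left(-1 + \frac{25}{2}\right)}{2} - 207\right) 4 = \left(\frac{25}{2} \cdot \frac{23}{2} - 207\right) 4 = \left(\frac{575}{4} - 207\right) 4 = \left(- \frac{253}{4}\right) 4 = -253$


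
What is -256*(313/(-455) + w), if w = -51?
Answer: 6020608/455 ≈ 13232.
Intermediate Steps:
-256*(313/(-455) + w) = -256*(313/(-455) - 51) = -256*(313*(-1/455) - 51) = -256*(-313/455 - 51) = -256*(-23518/455) = 6020608/455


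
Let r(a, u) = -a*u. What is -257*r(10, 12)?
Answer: 30840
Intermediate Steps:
r(a, u) = -a*u
-257*r(10, 12) = -(-257)*10*12 = -257*(-120) = 30840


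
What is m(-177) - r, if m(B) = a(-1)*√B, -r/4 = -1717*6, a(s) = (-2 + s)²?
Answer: -41208 + 9*I*√177 ≈ -41208.0 + 119.74*I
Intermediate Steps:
r = 41208 (r = -(-6868)*6 = -4*(-10302) = 41208)
m(B) = 9*√B (m(B) = (-2 - 1)²*√B = (-3)²*√B = 9*√B)
m(-177) - r = 9*√(-177) - 1*41208 = 9*(I*√177) - 41208 = 9*I*√177 - 41208 = -41208 + 9*I*√177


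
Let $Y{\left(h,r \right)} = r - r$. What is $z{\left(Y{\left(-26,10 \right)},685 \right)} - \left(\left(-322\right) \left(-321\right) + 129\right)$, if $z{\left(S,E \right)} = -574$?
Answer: $-104065$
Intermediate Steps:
$Y{\left(h,r \right)} = 0$
$z{\left(Y{\left(-26,10 \right)},685 \right)} - \left(\left(-322\right) \left(-321\right) + 129\right) = -574 - \left(\left(-322\right) \left(-321\right) + 129\right) = -574 - \left(103362 + 129\right) = -574 - 103491 = -104065$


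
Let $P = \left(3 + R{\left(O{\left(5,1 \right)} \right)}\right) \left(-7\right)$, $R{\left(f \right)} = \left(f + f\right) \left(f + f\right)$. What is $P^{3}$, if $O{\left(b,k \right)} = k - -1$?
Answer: $-2352637$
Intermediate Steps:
$O{\left(b,k \right)} = 1 + k$ ($O{\left(b,k \right)} = k + 1 = 1 + k$)
$R{\left(f \right)} = 4 f^{2}$ ($R{\left(f \right)} = 2 f 2 f = 4 f^{2}$)
$P = -133$ ($P = \left(3 + 4 \left(1 + 1\right)^{2}\right) \left(-7\right) = \left(3 + 4 \cdot 2^{2}\right) \left(-7\right) = \left(3 + 4 \cdot 4\right) \left(-7\right) = \left(3 + 16\right) \left(-7\right) = 19 \left(-7\right) = -133$)
$P^{3} = \left(-133\right)^{3} = -2352637$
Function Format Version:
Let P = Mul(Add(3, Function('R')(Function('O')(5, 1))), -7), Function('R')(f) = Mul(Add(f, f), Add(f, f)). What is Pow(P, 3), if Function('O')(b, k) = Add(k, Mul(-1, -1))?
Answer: -2352637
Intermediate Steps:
Function('O')(b, k) = Add(1, k) (Function('O')(b, k) = Add(k, 1) = Add(1, k))
Function('R')(f) = Mul(4, Pow(f, 2)) (Function('R')(f) = Mul(Mul(2, f), Mul(2, f)) = Mul(4, Pow(f, 2)))
P = -133 (P = Mul(Add(3, Mul(4, Pow(Add(1, 1), 2))), -7) = Mul(Add(3, Mul(4, Pow(2, 2))), -7) = Mul(Add(3, Mul(4, 4)), -7) = Mul(Add(3, 16), -7) = Mul(19, -7) = -133)
Pow(P, 3) = Pow(-133, 3) = -2352637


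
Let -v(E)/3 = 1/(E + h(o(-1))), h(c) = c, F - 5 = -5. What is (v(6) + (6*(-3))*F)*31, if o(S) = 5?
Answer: -93/11 ≈ -8.4545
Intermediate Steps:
F = 0 (F = 5 - 5 = 0)
v(E) = -3/(5 + E) (v(E) = -3/(E + 5) = -3/(5 + E))
(v(6) + (6*(-3))*F)*31 = (-3/(5 + 6) + (6*(-3))*0)*31 = (-3/11 - 18*0)*31 = (-3*1/11 + 0)*31 = (-3/11 + 0)*31 = -3/11*31 = -93/11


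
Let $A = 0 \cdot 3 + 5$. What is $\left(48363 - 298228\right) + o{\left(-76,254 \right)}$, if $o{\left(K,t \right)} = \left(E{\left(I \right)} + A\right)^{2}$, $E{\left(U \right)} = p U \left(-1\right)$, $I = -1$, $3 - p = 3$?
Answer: $-249840$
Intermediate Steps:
$p = 0$ ($p = 3 - 3 = 0$)
$A = 5$ ($A = 0 + 5 = 5$)
$E{\left(U \right)} = 0$ ($E{\left(U \right)} = 0 U \left(-1\right) = 0 \left(-1\right) = 0$)
$o{\left(K,t \right)} = 25$ ($o{\left(K,t \right)} = \left(0 + 5\right)^{2} = 5^{2} = 25$)
$\left(48363 - 298228\right) + o{\left(-76,254 \right)} = \left(48363 - 298228\right) + 25 = -249865 + 25 = -249840$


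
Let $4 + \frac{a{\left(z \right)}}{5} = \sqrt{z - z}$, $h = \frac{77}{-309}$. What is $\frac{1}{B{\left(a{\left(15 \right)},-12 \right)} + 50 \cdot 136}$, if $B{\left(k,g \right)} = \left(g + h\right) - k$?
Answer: $\frac{309}{2103595} \approx 0.00014689$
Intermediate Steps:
$h = - \frac{77}{309}$ ($h = 77 \left(- \frac{1}{309}\right) = - \frac{77}{309} \approx -0.24919$)
$a{\left(z \right)} = -20$ ($a{\left(z \right)} = -20 + 5 \sqrt{z - z} = -20 + 5 \sqrt{0} = -20 + 5 \cdot 0 = -20 + 0 = -20$)
$B{\left(k,g \right)} = - \frac{77}{309} + g - k$ ($B{\left(k,g \right)} = \left(g - \frac{77}{309}\right) - k = \left(- \frac{77}{309} + g\right) - k = - \frac{77}{309} + g - k$)
$\frac{1}{B{\left(a{\left(15 \right)},-12 \right)} + 50 \cdot 136} = \frac{1}{\left(- \frac{77}{309} - 12 - -20\right) + 50 \cdot 136} = \frac{1}{\left(- \frac{77}{309} - 12 + 20\right) + 6800} = \frac{1}{\frac{2395}{309} + 6800} = \frac{1}{\frac{2103595}{309}} = \frac{309}{2103595}$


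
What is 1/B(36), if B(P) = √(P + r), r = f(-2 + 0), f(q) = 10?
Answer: √46/46 ≈ 0.14744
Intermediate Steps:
r = 10
B(P) = √(10 + P) (B(P) = √(P + 10) = √(10 + P))
1/B(36) = 1/(√(10 + 36)) = 1/(√46) = √46/46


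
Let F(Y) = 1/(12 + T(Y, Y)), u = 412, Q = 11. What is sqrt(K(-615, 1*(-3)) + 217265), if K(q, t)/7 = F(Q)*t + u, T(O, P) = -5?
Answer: sqrt(220146) ≈ 469.20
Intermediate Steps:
F(Y) = 1/7 (F(Y) = 1/(12 - 5) = 1/7)
K(q, t) = 2884 + t (K(q, t) = 7*(t/7 + 412) = 7*(412 + t/7) = 2884 + t)
sqrt(K(-615, 1*(-3)) + 217265) = sqrt((2884 + 1*(-3)) + 217265) = sqrt((2884 - 3) + 217265) = sqrt(2881 + 217265) = sqrt(220146)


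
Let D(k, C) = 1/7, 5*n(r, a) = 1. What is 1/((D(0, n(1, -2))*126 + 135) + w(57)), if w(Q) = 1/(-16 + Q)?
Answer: 41/6274 ≈ 0.0065349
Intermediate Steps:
n(r, a) = ⅕ (n(r, a) = (⅕)*1 = ⅕)
D(k, C) = ⅐
1/((D(0, n(1, -2))*126 + 135) + w(57)) = 1/(((⅐)*126 + 135) + 1/(-16 + 57)) = 1/((18 + 135) + 1/41) = 1/(153 + 1/41) = 1/(6274/41) = 41/6274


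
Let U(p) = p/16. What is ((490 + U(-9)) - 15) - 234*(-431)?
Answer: 1621255/16 ≈ 1.0133e+5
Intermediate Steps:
U(p) = p/16 (U(p) = p*(1/16) = p/16)
((490 + U(-9)) - 15) - 234*(-431) = ((490 + (1/16)*(-9)) - 15) - 234*(-431) = ((490 - 9/16) - 15) + 100854 = (7831/16 - 15) + 100854 = 7591/16 + 100854 = 1621255/16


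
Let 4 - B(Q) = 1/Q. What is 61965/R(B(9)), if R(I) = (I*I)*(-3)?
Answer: -334611/245 ≈ -1365.8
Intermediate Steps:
B(Q) = 4 - 1/Q
R(I) = -3*I**2 (R(I) = I**2*(-3) = -3*I**2)
61965/R(B(9)) = 61965/((-3*(4 - 1/9)**2)) = 61965/((-3*(35/9)**2)) = 61965/((-3*1225/81)) = 61965/(-1225/27) = 61965*(-27/1225) = -334611/245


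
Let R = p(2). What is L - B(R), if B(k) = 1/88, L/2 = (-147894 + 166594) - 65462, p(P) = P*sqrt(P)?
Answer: -8230113/88 ≈ -93524.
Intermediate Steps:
p(P) = P**(3/2)
L = -93524 (L = 2*((-147894 + 166594) - 65462) = 2*(18700 - 65462) = 2*(-46762) = -93524)
R = 2*sqrt(2) (R = 2**(3/2) = 2*sqrt(2) ≈ 2.8284)
B(k) = 1/88
L - B(R) = -93524 - 1*1/88 = -93524 - 1/88 = -8230113/88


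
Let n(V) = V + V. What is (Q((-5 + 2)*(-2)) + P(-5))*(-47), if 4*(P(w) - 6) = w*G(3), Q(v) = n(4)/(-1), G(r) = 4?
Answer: 329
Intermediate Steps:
n(V) = 2*V
Q(v) = -8 (Q(v) = (2*4)/(-1) = 8*(-1) = -8)
P(w) = 6 + w (P(w) = 6 + (w*4)/4 = 6 + (4*w)/4 = 6 + w)
(Q((-5 + 2)*(-2)) + P(-5))*(-47) = (-8 + (6 - 5))*(-47) = (-8 + 1)*(-47) = -7*(-47) = 329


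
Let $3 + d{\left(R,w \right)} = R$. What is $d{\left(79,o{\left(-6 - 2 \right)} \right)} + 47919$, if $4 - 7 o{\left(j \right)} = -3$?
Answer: $47995$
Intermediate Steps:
$o{\left(j \right)} = 1$ ($o{\left(j \right)} = \frac{4}{7} - - \frac{3}{7} = \frac{4}{7} + \frac{3}{7} = 1$)
$d{\left(R,w \right)} = -3 + R$
$d{\left(79,o{\left(-6 - 2 \right)} \right)} + 47919 = \left(-3 + 79\right) + 47919 = 76 + 47919 = 47995$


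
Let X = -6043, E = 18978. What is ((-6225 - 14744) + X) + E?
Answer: -8034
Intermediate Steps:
((-6225 - 14744) + X) + E = ((-6225 - 14744) - 6043) + 18978 = (-20969 - 6043) + 18978 = -27012 + 18978 = -8034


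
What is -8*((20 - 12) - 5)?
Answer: -24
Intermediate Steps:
-8*((20 - 12) - 5) = -8*(8 - 5) = -8*3 = -24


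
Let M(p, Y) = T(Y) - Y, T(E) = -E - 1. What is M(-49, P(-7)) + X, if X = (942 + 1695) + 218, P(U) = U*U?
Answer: 2756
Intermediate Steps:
P(U) = U**2
T(E) = -1 - E
M(p, Y) = -1 - 2*Y (M(p, Y) = (-1 - Y) - Y = -1 - 2*Y)
X = 2855 (X = 2637 + 218 = 2855)
M(-49, P(-7)) + X = (-1 - 2*(-7)**2) + 2855 = (-1 - 2*49) + 2855 = (-1 - 98) + 2855 = -99 + 2855 = 2756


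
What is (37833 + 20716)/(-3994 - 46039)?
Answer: -58549/50033 ≈ -1.1702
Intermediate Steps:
(37833 + 20716)/(-3994 - 46039) = 58549/(-50033) = 58549*(-1/50033) = -58549/50033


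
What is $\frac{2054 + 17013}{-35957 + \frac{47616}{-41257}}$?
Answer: $- \frac{786647219}{1483525565} \approx -0.53026$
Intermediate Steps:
$\frac{2054 + 17013}{-35957 + \frac{47616}{-41257}} = \frac{19067}{-35957 + 47616 \left(- \frac{1}{41257}\right)} = \frac{19067}{-35957 - \frac{47616}{41257}} = \frac{19067}{- \frac{1483525565}{41257}} = 19067 \left(- \frac{41257}{1483525565}\right) = - \frac{786647219}{1483525565}$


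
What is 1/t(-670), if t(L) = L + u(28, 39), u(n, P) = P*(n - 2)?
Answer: 1/344 ≈ 0.0029070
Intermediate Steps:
u(n, P) = P*(-2 + n)
t(L) = 1014 + L (t(L) = L + 39*(-2 + 28) = L + 39*26 = L + 1014 = 1014 + L)
1/t(-670) = 1/(1014 - 670) = 1/344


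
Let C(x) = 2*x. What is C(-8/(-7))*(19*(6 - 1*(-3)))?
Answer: 2736/7 ≈ 390.86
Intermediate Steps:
C(-8/(-7))*(19*(6 - 1*(-3))) = (2*(-8/(-7)))*(19*(6 - 1*(-3))) = (2*(-8*(-⅐)))*(19*(6 + 3)) = (2*(8/7))*(19*9) = (16/7)*171 = 2736/7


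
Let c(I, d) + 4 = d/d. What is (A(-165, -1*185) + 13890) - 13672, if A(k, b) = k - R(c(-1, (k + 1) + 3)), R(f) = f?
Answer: 56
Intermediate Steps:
c(I, d) = -3 (c(I, d) = -4 + d/d = -4 + 1 = -3)
A(k, b) = 3 + k (A(k, b) = k - 1*(-3) = k + 3 = 3 + k)
(A(-165, -1*185) + 13890) - 13672 = ((3 - 165) + 13890) - 13672 = (-162 + 13890) - 13672 = 13728 - 13672 = 56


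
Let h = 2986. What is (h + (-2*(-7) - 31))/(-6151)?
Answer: -2969/6151 ≈ -0.48269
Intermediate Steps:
(h + (-2*(-7) - 31))/(-6151) = (2986 + (-2*(-7) - 31))/(-6151) = (2986 + (14 - 31))*(-1/6151) = (2986 - 17)*(-1/6151) = 2969*(-1/6151) = -2969/6151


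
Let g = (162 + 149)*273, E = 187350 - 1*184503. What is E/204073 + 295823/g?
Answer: 60611205920/17326409919 ≈ 3.4982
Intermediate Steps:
E = 2847 (E = 187350 - 184503 = 2847)
g = 84903 (g = 311*273 = 84903)
E/204073 + 295823/g = 2847/204073 + 295823/84903 = 60611205920/17326409919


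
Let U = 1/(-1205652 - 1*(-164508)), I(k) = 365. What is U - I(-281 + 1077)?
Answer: -380017561/1041144 ≈ -365.00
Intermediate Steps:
U = -1/1041144 (U = 1/(-1205652 + 164508) = 1/(-1041144) = -1/1041144 ≈ -9.6048e-7)
U - I(-281 + 1077) = -1/1041144 - 1*365 = -1/1041144 - 365 = -380017561/1041144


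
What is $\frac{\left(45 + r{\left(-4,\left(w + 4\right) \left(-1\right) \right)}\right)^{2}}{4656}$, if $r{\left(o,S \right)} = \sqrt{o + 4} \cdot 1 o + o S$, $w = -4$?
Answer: $\frac{675}{1552} \approx 0.43492$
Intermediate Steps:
$r{\left(o,S \right)} = S o + o \sqrt{4 + o}$ ($r{\left(o,S \right)} = \sqrt{4 + o} 1 o + S o = \sqrt{4 + o} o + S o = o \sqrt{4 + o} + S o = S o + o \sqrt{4 + o}$)
$\frac{\left(45 + r{\left(-4,\left(w + 4\right) \left(-1\right) \right)}\right)^{2}}{4656} = \frac{\left(45 - 4 \left(\left(-4 + 4\right) \left(-1\right) + \sqrt{4 - 4}\right)\right)^{2}}{4656} = \left(45 - 4 \left(0 \left(-1\right) + \sqrt{0}\right)\right)^{2} \cdot \frac{1}{4656} = \left(45 - 4 \left(0 + 0\right)\right)^{2} \cdot \frac{1}{4656} = \left(45 - 0\right)^{2} \cdot \frac{1}{4656} = \left(45 + 0\right)^{2} \cdot \frac{1}{4656} = 45^{2} \cdot \frac{1}{4656} = 2025 \cdot \frac{1}{4656} = \frac{675}{1552}$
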